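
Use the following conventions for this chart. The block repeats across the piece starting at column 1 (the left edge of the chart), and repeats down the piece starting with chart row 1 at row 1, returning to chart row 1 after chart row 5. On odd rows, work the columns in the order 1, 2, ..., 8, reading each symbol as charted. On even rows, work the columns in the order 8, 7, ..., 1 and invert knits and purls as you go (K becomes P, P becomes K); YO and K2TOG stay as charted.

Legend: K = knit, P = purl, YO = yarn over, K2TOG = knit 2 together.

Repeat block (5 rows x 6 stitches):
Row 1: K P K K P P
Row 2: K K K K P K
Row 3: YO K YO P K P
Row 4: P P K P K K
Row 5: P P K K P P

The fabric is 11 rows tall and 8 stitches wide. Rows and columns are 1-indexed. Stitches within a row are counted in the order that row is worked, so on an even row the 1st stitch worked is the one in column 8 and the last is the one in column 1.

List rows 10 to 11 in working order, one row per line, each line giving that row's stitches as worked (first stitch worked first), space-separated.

Result:
K K K K P P K K
K P K K P P K P

Derivation:
Row 10: chart row 5, WS - tiled (columns 1-8): P P K K P P P P; work from column 8 back to 1 with K<->P swapped.
Row 11: chart row 1, RS - tile across columns 1-8 and work as-is.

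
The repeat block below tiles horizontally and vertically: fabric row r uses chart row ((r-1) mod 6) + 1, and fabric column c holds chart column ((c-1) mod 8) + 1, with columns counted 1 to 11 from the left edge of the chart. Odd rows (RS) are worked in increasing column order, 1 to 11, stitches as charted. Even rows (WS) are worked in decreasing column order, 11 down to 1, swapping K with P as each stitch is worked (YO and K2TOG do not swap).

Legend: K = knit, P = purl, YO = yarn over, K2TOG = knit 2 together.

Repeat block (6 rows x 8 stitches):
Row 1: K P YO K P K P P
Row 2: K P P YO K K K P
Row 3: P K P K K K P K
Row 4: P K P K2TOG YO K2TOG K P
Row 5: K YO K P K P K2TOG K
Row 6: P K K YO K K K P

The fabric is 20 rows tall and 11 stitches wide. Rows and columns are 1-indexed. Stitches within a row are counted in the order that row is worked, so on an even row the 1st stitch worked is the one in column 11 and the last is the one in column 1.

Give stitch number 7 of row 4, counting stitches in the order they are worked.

For row 4: chart row = ((4-1) mod 6) + 1 = 4; this is a WS (even) row.
Chart row 4 tiled across columns 1-11: P K P K2TOG YO K2TOG K P P K P
Wrong side: read the tiled row from column 11 down to 1 and exchange K with P (leave YO, K2TOG).
Row 4 as worked: K P K K P K2TOG YO K2TOG K P K
Counting 7 along the worked row gives YO.

Stitch:
YO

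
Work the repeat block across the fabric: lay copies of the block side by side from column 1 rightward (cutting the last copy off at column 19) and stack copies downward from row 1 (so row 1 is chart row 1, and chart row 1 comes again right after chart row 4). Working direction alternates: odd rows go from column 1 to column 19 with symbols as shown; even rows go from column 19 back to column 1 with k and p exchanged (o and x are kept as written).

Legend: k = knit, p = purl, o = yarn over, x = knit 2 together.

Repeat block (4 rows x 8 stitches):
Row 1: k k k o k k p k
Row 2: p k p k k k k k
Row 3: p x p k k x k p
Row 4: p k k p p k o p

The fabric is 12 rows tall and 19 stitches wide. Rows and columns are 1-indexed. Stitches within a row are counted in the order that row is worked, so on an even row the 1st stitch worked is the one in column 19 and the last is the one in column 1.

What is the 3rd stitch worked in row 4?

Result:
k

Derivation:
Row 4: (4-1) mod 4 = 3, so use chart row 4. Even row -> WS.
Chart row 4 tiled across columns 1-19: p k k p p k o p p k k p p k o p p k k
Wrong side: read the tiled row from column 19 down to 1 and exchange k with p (leave o, x).
Row 4 as worked: p p k k o p k k p p k k o p k k p p k
Stitch 3 in working order -> k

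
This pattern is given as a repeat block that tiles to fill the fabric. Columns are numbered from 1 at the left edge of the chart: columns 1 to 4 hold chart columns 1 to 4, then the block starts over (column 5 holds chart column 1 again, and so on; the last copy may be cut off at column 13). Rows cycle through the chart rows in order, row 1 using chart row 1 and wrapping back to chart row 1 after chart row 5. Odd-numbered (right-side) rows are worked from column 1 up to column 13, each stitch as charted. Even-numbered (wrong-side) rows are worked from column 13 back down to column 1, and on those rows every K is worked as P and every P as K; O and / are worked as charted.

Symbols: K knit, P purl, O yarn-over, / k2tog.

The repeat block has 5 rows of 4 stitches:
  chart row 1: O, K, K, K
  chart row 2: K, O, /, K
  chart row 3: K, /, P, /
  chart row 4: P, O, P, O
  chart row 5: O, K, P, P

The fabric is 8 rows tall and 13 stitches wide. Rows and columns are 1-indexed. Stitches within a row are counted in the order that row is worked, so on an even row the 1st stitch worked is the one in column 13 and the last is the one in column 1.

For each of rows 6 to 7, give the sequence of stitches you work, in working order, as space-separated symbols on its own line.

Row 6: chart row 1, WS - tiled (columns 1-13): O K K K O K K K O K K K O; work from column 13 back to 1 with K<->P swapped.
Row 7: chart row 2, RS - tile across columns 1-13 and work as-is.

== ROWS AS WORKED ==
O P P P O P P P O P P P O
K O / K K O / K K O / K K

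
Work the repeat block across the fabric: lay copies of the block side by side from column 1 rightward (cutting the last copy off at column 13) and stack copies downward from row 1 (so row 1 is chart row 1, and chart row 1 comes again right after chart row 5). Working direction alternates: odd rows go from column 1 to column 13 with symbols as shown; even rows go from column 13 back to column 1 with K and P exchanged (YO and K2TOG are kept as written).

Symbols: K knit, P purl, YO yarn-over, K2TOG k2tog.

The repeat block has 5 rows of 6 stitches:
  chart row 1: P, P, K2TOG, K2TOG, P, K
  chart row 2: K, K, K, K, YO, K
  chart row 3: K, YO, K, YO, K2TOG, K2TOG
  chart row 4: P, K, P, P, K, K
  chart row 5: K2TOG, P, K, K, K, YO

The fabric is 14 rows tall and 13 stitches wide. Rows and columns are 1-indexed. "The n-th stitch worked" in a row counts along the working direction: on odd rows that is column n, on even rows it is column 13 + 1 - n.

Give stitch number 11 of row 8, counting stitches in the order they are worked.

Stitch:
P

Derivation:
Row 8: (8-1) mod 5 = 2, so use chart row 3. Even row -> WS.
Chart row 3 tiled across columns 1-13: K YO K YO K2TOG K2TOG K YO K YO K2TOG K2TOG K
WS row: flip the tiled sequence (start at column 13) and apply K<->P; YO and K2TOG stay.
Row 8 as worked: P K2TOG K2TOG YO P YO P K2TOG K2TOG YO P YO P
The 11th stitch worked is P.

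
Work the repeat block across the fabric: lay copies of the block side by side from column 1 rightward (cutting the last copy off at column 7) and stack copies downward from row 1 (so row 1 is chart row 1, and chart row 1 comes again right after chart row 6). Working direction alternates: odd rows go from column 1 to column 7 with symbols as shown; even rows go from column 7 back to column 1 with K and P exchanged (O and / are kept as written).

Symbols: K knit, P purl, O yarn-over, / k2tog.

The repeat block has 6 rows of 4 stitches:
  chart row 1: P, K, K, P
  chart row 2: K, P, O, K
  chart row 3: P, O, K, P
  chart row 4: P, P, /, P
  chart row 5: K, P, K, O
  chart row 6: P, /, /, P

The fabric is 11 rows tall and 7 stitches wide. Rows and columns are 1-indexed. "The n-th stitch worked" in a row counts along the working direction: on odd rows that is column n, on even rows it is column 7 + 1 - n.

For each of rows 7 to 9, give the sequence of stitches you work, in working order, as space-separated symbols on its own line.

Result:
P K K P P K K
O K P P O K P
P O K P P O K

Derivation:
Row 7: chart row 1, RS - tile across columns 1-7 and work as-is.
Row 8: chart row 2, WS - tiled (columns 1-7): K P O K K P O; work from column 7 back to 1 with K<->P swapped.
Row 9: chart row 3, RS - tile across columns 1-7 and work as-is.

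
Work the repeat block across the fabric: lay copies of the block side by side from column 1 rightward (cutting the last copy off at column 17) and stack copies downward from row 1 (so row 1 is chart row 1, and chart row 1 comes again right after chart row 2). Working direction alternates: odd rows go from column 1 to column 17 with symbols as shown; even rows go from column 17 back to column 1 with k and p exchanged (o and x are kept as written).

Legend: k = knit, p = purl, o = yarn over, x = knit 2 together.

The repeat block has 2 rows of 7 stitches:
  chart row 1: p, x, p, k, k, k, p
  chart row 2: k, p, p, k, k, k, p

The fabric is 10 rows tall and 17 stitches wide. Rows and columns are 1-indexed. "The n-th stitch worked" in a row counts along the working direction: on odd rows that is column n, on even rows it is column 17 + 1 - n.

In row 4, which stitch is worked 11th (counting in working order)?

== STITCH ==
k

Derivation:
Row 4: (4-1) mod 2 = 1, so use chart row 2. Even row -> WS.
Chart row 2 tiled across columns 1-17: k p p k k k p k p p k k k p k p p
WS row: flip the tiled sequence (start at column 17) and apply k<->p; o and x stay.
Row 4 as worked: k k p k p p p k k p k p p p k k p
Counting 11 along the worked row gives k.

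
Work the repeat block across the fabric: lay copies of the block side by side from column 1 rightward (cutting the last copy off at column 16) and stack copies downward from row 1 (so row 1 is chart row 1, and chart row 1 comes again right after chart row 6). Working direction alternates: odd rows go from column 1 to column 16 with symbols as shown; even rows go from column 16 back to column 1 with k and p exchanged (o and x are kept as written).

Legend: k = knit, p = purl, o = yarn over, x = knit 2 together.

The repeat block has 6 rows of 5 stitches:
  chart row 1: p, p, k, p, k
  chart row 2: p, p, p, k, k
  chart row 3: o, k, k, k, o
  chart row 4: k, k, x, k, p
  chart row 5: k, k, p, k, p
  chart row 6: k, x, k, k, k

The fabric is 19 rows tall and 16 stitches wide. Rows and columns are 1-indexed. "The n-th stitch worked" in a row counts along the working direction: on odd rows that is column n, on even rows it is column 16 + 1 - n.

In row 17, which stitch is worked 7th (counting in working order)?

For row 17: chart row = ((17-1) mod 6) + 1 = 5; this is a RS (odd) row.
Chart row 5 tiled across columns 1-16: k k p k p k k p k p k k p k p k
Right side: take the tiled row as-is (worked left to right from column 1).
Stitch 7 in working order -> k

Stitch:
k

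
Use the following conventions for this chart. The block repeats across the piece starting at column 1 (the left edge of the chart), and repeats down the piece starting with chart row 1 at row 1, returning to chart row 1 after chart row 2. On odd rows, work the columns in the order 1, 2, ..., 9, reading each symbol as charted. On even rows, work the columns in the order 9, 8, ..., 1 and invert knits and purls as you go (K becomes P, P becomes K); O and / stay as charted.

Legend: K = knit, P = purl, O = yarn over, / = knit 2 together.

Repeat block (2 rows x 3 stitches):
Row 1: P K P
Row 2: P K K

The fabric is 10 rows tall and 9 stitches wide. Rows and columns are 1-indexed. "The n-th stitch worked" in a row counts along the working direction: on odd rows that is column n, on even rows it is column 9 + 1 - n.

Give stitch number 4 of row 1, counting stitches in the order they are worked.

Row 1 uses chart row ((1-1) mod 2)+1 = 1. Row 1 is odd, so RS.
Chart row 1 tiled across columns 1-9: P K P P K P P K P
RS row: no reversal, no swap; stitch n worked = column n.
Stitch 4 in working order -> P

== STITCH ==
P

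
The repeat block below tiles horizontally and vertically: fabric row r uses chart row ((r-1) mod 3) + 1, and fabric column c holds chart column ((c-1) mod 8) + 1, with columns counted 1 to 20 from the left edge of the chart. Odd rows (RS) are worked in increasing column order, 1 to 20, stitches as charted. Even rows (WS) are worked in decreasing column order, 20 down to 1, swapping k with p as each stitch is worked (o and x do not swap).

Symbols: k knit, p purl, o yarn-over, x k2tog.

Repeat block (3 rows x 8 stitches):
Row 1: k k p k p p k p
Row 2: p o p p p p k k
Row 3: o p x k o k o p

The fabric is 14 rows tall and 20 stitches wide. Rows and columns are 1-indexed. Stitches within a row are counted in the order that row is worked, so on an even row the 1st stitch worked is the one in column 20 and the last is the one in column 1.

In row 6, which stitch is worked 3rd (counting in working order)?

Row 6 uses chart row ((6-1) mod 3)+1 = 3. Row 6 is even, so WS.
Chart row 3 tiled across columns 1-20: o p x k o k o p o p x k o k o p o p x k
WS: work from column 20 back to column 1 (reverse the tiled row), swapping k<->p (o and x unchanged).
Row 6 as worked: p x k o k o p o p x k o k o p o p x k o
Stitch 3 in working order -> k

Result:
k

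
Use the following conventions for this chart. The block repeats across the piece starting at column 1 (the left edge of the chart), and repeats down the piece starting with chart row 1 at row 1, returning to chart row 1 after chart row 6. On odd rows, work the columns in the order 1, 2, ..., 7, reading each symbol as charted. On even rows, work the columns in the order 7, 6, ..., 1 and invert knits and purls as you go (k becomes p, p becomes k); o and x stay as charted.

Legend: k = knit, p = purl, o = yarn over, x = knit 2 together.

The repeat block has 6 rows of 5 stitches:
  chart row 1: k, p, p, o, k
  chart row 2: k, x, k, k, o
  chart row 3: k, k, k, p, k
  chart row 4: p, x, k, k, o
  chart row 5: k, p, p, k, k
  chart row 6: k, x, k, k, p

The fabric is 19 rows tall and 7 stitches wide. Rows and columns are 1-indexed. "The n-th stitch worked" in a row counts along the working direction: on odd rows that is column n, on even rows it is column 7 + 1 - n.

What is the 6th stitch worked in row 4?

Result:
x

Derivation:
Row 4: (4-1) mod 6 = 3, so use chart row 4. Even row -> WS.
Chart row 4 tiled across columns 1-7: p x k k o p x
Wrong side: read the tiled row from column 7 down to 1 and exchange k with p (leave o, x).
Row 4 as worked: x k o p p x k
Counting 6 along the worked row gives x.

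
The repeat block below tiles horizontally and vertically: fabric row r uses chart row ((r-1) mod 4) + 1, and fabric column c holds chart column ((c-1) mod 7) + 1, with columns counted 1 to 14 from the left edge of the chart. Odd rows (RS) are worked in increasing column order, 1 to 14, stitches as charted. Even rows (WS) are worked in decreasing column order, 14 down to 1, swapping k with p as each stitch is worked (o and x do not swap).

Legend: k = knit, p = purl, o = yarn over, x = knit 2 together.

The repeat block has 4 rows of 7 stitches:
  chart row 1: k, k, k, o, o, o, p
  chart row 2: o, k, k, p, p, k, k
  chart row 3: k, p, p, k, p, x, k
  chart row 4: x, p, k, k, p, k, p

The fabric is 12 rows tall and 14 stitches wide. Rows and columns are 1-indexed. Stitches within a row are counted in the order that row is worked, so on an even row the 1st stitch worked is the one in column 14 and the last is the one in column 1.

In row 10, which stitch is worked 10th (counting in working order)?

For row 10: chart row = ((10-1) mod 4) + 1 = 2; this is a WS (even) row.
Chart row 2 tiled across columns 1-14: o k k p p k k o k k p p k k
WS row: flip the tiled sequence (start at column 14) and apply k<->p; o and x stay.
Row 10 as worked: p p k k p p o p p k k p p o
Counting 10 along the worked row gives k.

Result:
k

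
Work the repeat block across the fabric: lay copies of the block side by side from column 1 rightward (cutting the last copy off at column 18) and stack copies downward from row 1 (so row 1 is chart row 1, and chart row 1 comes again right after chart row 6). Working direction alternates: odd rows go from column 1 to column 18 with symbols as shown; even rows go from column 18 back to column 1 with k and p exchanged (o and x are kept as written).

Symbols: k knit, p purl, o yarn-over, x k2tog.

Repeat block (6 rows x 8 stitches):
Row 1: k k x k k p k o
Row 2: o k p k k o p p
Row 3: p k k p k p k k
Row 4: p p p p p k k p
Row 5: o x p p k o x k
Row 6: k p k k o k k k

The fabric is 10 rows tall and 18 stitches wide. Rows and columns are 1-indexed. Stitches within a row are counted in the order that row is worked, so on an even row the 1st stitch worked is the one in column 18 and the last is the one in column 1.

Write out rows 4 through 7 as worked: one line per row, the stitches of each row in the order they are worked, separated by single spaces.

Rows as worked:
k k k p p k k k k k k p p k k k k k
o x p p k o x k o x p p k o x k o x
k p p p p o p p k p p p p o p p k p
k k x k k p k o k k x k k p k o k k

Derivation:
Row 4: chart row 4, WS - tiled (columns 1-18): p p p p p k k p p p p p p k k p p p; work from column 18 back to 1 with k<->p swapped.
Row 5: chart row 5, RS - tile across columns 1-18 and work as-is.
Row 6: chart row 6, WS - tiled (columns 1-18): k p k k o k k k k p k k o k k k k p; work from column 18 back to 1 with k<->p swapped.
Row 7: chart row 1, RS - tile across columns 1-18 and work as-is.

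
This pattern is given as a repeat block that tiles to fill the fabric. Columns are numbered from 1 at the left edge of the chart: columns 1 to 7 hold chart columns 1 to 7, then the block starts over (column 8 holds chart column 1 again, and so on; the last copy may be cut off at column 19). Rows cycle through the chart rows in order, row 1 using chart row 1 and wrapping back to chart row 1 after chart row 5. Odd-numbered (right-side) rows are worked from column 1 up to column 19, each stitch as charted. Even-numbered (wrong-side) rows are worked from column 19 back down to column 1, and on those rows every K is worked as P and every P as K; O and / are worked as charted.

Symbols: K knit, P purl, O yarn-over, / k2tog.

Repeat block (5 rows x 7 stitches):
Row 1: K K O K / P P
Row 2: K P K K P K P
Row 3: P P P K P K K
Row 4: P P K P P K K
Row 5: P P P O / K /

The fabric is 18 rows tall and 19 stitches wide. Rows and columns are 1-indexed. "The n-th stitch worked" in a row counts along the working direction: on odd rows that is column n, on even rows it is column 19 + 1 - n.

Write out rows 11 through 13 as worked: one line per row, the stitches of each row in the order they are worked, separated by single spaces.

Row 11: chart row 1, RS - tile across columns 1-19 and work as-is.
Row 12: chart row 2, WS - tiled (columns 1-19): K P K K P K P K P K K P K P K P K K P; work from column 19 back to 1 with K<->P swapped.
Row 13: chart row 3, RS - tile across columns 1-19 and work as-is.

== ROWS AS WORKED ==
K K O K / P P K K O K / P P K K O K /
K P P K P K P K P P K P K P K P P K P
P P P K P K K P P P K P K K P P P K P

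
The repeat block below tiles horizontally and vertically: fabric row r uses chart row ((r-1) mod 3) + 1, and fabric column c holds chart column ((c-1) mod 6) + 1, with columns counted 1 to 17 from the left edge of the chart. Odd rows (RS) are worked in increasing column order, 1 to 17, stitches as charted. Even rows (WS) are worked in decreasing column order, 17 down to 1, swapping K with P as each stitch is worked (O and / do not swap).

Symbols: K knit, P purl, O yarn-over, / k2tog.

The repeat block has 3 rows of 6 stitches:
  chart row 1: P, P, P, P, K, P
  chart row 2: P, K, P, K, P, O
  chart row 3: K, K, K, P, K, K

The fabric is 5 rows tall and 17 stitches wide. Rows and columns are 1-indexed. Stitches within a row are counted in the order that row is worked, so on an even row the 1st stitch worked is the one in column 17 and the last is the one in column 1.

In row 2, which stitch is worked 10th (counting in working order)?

== STITCH ==
P

Derivation:
Row 2: (2-1) mod 3 = 1, so use chart row 2. Even row -> WS.
Chart row 2 tiled across columns 1-17: P K P K P O P K P K P O P K P K P
WS row: flip the tiled sequence (start at column 17) and apply K<->P; O and / stay.
Row 2 as worked: K P K P K O K P K P K O K P K P K
Stitch 10 in working order -> P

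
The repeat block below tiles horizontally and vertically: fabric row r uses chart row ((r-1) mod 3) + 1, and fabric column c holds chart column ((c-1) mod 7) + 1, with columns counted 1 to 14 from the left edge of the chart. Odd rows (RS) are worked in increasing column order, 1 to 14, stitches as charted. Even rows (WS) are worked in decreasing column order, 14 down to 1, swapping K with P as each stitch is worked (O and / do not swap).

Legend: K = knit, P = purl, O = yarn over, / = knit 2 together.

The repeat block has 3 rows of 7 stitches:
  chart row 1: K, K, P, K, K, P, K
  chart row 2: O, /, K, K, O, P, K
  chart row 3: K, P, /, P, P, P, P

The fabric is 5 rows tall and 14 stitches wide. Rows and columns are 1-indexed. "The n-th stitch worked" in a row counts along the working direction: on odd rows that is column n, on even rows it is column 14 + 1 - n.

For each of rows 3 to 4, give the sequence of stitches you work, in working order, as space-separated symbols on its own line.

Result:
K P / P P P P K P / P P P P
P K P P K P P P K P P K P P

Derivation:
Row 3: chart row 3, RS - tile across columns 1-14 and work as-is.
Row 4: chart row 1, WS - tiled (columns 1-14): K K P K K P K K K P K K P K; work from column 14 back to 1 with K<->P swapped.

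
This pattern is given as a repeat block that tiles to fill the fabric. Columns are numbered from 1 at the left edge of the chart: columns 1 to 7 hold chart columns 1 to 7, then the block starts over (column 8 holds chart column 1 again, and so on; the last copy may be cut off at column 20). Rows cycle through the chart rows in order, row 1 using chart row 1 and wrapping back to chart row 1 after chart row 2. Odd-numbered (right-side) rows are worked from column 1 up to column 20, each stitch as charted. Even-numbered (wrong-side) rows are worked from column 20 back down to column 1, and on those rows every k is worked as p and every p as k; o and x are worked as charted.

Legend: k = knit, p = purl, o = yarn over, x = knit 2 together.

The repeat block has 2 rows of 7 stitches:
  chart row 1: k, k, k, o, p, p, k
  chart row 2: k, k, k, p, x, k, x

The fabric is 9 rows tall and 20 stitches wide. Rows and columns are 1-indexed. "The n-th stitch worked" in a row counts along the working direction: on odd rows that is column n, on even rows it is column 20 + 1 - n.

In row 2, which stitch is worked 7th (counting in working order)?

Row 2: (2-1) mod 2 = 1, so use chart row 2. Even row -> WS.
Chart row 2 tiled across columns 1-20: k k k p x k x k k k p x k x k k k p x k
Wrong side: read the tiled row from column 20 down to 1 and exchange k with p (leave o, x).
Row 2 as worked: p x k p p p x p x k p p p x p x k p p p
Stitch 7 in working order -> x

Result:
x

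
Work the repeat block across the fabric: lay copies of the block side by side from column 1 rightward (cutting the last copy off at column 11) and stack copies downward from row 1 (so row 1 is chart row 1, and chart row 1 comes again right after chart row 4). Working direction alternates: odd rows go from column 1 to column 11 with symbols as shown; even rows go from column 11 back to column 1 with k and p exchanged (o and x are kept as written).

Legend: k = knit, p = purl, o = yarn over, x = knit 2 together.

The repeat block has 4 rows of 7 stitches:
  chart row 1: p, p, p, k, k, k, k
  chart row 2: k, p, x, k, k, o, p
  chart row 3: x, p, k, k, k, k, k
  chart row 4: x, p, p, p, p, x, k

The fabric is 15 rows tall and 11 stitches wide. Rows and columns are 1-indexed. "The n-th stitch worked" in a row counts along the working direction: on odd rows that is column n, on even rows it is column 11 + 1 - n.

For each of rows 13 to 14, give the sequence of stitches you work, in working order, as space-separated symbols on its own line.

Result:
p p p k k k k p p p k
p x k p k o p p x k p

Derivation:
Row 13: chart row 1, RS - tile across columns 1-11 and work as-is.
Row 14: chart row 2, WS - tiled (columns 1-11): k p x k k o p k p x k; work from column 11 back to 1 with k<->p swapped.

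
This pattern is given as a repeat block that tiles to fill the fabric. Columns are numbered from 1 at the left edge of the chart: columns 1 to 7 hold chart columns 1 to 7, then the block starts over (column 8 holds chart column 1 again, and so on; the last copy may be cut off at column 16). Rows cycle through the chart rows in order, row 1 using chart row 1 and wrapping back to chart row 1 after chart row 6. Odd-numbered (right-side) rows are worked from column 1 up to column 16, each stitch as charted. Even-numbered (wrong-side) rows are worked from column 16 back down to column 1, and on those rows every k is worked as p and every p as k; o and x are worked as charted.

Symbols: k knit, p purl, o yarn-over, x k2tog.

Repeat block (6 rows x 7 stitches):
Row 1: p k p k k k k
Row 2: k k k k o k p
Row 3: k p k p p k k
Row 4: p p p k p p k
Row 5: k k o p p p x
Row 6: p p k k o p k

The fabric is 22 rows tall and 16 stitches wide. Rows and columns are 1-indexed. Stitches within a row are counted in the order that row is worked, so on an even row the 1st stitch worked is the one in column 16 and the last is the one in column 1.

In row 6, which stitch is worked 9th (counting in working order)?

Row 6: (6-1) mod 6 = 5, so use chart row 6. Even row -> WS.
Chart row 6 tiled across columns 1-16: p p k k o p k p p k k o p k p p
WS row: flip the tiled sequence (start at column 16) and apply k<->p; o and x stay.
Row 6 as worked: k k p k o p p k k p k o p p k k
Stitch 9 in working order -> k

== STITCH ==
k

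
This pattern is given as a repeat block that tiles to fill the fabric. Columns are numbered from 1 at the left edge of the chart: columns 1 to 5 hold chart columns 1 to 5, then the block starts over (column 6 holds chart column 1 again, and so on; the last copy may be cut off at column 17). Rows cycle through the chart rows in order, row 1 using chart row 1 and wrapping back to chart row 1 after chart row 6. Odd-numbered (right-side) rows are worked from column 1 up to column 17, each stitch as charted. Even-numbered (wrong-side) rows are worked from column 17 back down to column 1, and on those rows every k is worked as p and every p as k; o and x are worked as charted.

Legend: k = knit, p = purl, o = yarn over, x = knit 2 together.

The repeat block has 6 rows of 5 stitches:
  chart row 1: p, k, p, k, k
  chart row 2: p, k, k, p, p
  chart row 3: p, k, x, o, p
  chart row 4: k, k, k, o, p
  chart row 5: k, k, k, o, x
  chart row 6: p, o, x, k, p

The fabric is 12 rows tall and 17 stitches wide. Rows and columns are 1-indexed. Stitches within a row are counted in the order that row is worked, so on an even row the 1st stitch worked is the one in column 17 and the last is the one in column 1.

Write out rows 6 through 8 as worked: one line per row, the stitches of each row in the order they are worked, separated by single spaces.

Row 6: chart row 6, WS - tiled (columns 1-17): p o x k p p o x k p p o x k p p o; work from column 17 back to 1 with k<->p swapped.
Row 7: chart row 1, RS - tile across columns 1-17 and work as-is.
Row 8: chart row 2, WS - tiled (columns 1-17): p k k p p p k k p p p k k p p p k; work from column 17 back to 1 with k<->p swapped.

Result:
o k k p x o k k p x o k k p x o k
p k p k k p k p k k p k p k k p k
p k k k p p k k k p p k k k p p k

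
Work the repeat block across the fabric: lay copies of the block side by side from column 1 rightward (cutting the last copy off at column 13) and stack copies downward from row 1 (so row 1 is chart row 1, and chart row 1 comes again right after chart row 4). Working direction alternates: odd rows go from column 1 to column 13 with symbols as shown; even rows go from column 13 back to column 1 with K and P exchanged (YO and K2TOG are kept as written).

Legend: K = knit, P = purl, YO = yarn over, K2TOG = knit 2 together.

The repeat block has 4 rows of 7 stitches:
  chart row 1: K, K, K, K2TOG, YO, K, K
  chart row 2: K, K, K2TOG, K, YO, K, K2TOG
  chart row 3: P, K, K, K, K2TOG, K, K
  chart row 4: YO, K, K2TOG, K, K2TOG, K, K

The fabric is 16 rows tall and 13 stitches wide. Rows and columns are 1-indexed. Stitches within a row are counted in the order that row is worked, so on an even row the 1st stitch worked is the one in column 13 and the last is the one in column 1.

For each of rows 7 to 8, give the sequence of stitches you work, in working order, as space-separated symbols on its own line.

Row 7: chart row 3, RS - tile across columns 1-13 and work as-is.
Row 8: chart row 4, WS - tiled (columns 1-13): YO K K2TOG K K2TOG K K YO K K2TOG K K2TOG K; work from column 13 back to 1 with K<->P swapped.

Rows as worked:
P K K K K2TOG K K P K K K K2TOG K
P K2TOG P K2TOG P YO P P K2TOG P K2TOG P YO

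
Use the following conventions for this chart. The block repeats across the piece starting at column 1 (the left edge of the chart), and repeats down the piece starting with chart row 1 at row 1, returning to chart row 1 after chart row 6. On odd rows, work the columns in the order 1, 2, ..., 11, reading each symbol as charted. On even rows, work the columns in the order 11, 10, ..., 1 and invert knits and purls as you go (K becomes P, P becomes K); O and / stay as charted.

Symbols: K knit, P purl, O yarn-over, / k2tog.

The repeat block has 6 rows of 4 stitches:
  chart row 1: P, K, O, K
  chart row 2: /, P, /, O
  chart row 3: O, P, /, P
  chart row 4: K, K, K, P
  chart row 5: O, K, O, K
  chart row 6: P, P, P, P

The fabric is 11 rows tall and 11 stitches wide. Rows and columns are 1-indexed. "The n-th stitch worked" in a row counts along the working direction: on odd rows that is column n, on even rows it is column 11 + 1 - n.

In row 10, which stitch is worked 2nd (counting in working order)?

Row 10: (10-1) mod 6 = 3, so use chart row 4. Even row -> WS.
Chart row 4 tiled across columns 1-11: K K K P K K K P K K K
WS: work from column 11 back to column 1 (reverse the tiled row), swapping K<->P (O and / unchanged).
Row 10 as worked: P P P K P P P K P P P
The 2nd stitch worked is P.

Result:
P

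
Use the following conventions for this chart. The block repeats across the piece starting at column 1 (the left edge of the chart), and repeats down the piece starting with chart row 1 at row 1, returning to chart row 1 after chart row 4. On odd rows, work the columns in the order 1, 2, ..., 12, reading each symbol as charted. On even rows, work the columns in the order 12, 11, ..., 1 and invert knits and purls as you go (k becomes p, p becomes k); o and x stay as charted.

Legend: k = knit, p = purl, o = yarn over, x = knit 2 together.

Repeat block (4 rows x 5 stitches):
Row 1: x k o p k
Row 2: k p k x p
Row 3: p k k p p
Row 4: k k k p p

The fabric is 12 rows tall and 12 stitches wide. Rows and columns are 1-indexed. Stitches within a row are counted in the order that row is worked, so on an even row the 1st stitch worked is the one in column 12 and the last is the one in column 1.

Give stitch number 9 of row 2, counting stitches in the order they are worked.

== STITCH ==
x

Derivation:
Row 2: (2-1) mod 4 = 1, so use chart row 2. Even row -> WS.
Chart row 2 tiled across columns 1-12: k p k x p k p k x p k p
WS row: flip the tiled sequence (start at column 12) and apply k<->p; o and x stay.
Row 2 as worked: k p k x p k p k x p k p
The 9th stitch worked is x.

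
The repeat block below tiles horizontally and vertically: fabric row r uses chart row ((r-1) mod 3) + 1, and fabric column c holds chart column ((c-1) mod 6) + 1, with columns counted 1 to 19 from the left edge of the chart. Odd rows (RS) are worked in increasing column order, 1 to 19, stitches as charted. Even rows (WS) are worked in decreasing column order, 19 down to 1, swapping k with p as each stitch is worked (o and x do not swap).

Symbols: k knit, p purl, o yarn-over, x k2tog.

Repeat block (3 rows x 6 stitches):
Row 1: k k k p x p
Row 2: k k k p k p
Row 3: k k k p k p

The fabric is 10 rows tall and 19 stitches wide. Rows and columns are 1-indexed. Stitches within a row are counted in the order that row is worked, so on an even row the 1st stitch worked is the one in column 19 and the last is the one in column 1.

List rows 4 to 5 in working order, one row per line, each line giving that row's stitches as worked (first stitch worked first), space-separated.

Rows as worked:
p k x k p p p k x k p p p k x k p p p
k k k p k p k k k p k p k k k p k p k

Derivation:
Row 4: chart row 1, WS - tiled (columns 1-19): k k k p x p k k k p x p k k k p x p k; work from column 19 back to 1 with k<->p swapped.
Row 5: chart row 2, RS - tile across columns 1-19 and work as-is.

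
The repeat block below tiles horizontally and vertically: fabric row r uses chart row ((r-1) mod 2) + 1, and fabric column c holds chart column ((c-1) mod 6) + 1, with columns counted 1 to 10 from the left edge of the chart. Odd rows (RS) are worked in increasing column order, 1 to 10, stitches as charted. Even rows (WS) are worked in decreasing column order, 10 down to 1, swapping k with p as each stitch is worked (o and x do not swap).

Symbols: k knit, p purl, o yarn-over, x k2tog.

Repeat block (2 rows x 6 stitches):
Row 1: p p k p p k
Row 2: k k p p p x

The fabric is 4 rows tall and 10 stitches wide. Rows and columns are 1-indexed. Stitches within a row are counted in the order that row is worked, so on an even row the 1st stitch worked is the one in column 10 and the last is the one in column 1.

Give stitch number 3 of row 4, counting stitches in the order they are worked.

Row 4: (4-1) mod 2 = 1, so use chart row 2. Even row -> WS.
Chart row 2 tiled across columns 1-10: k k p p p x k k p p
WS row: flip the tiled sequence (start at column 10) and apply k<->p; o and x stay.
Row 4 as worked: k k p p x k k k p p
Stitch 3 in working order -> p

Stitch:
p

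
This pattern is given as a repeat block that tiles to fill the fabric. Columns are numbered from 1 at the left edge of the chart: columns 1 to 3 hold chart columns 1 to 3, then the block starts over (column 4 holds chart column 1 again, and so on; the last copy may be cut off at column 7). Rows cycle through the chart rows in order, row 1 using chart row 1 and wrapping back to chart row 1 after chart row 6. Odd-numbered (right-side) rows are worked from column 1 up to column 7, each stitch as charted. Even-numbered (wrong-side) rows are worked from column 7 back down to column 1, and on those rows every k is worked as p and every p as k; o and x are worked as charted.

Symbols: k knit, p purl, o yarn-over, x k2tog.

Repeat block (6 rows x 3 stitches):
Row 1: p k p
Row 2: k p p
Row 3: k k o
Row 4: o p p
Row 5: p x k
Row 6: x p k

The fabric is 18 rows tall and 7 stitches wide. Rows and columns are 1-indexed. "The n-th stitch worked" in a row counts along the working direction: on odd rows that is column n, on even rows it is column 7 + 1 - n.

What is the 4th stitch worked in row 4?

For row 4: chart row = ((4-1) mod 6) + 1 = 4; this is a WS (even) row.
Chart row 4 tiled across columns 1-7: o p p o p p o
WS: work from column 7 back to column 1 (reverse the tiled row), swapping k<->p (o and x unchanged).
Row 4 as worked: o k k o k k o
Counting 4 along the worked row gives o.

Stitch:
o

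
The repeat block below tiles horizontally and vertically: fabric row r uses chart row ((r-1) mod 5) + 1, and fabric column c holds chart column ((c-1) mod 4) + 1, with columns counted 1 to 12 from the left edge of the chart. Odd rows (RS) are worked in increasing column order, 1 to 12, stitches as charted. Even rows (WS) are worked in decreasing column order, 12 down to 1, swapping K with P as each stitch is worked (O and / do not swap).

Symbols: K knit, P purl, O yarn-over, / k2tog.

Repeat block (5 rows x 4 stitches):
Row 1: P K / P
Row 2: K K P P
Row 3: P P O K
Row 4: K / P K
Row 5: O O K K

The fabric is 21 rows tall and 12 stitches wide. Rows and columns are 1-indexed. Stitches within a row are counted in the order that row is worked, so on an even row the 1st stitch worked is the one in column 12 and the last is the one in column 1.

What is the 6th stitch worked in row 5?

Result:
O

Derivation:
For row 5: chart row = ((5-1) mod 5) + 1 = 5; this is a RS (odd) row.
Chart row 5 tiled across columns 1-12: O O K K O O K K O O K K
RS row: no reversal, no swap; stitch n worked = column n.
Stitch 6 in working order -> O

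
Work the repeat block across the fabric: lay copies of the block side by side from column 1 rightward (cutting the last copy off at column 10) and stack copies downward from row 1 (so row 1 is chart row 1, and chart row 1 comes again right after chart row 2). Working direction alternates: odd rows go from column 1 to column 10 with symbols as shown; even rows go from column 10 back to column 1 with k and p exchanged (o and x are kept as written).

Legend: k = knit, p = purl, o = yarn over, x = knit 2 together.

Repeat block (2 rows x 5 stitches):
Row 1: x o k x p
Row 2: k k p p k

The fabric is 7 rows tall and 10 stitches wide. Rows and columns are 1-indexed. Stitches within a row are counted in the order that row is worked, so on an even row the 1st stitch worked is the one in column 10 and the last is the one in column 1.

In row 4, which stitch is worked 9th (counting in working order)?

Stitch:
p

Derivation:
Row 4: (4-1) mod 2 = 1, so use chart row 2. Even row -> WS.
Chart row 2 tiled across columns 1-10: k k p p k k k p p k
WS: work from column 10 back to column 1 (reverse the tiled row), swapping k<->p (o and x unchanged).
Row 4 as worked: p k k p p p k k p p
The 9th stitch worked is p.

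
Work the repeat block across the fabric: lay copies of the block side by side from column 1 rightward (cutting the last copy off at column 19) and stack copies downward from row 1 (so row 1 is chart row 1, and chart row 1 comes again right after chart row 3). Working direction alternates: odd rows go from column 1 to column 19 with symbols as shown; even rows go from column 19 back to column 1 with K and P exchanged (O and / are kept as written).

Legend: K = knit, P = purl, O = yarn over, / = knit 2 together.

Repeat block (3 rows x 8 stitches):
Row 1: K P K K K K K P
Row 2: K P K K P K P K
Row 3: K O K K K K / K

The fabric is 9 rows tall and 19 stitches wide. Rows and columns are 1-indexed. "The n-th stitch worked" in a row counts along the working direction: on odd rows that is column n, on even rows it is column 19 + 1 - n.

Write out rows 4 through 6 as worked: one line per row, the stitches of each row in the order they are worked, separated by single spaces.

Row 4: chart row 1, WS - tiled (columns 1-19): K P K K K K K P K P K K K K K P K P K; work from column 19 back to 1 with K<->P swapped.
Row 5: chart row 2, RS - tile across columns 1-19 and work as-is.
Row 6: chart row 3, WS - tiled (columns 1-19): K O K K K K / K K O K K K K / K K O K; work from column 19 back to 1 with K<->P swapped.

Rows as worked:
P K P K P P P P P K P K P P P P P K P
K P K K P K P K K P K K P K P K K P K
P O P P / P P P P O P P / P P P P O P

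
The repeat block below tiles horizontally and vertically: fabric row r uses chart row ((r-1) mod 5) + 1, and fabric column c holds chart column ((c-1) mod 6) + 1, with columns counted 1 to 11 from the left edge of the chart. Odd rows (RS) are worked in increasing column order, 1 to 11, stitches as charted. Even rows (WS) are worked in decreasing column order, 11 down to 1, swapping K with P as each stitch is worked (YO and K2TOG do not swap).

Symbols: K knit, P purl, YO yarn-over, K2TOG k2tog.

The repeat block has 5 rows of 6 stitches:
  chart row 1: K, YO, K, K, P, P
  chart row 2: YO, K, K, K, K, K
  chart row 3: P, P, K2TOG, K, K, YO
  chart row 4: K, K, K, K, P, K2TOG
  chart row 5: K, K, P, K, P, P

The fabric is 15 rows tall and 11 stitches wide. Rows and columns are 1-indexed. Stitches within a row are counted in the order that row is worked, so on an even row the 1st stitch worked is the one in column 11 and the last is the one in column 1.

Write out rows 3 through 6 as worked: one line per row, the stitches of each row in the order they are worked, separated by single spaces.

Row 3: chart row 3, RS - tile across columns 1-11 and work as-is.
Row 4: chart row 4, WS - tiled (columns 1-11): K K K K P K2TOG K K K K P; work from column 11 back to 1 with K<->P swapped.
Row 5: chart row 5, RS - tile across columns 1-11 and work as-is.
Row 6: chart row 1, WS - tiled (columns 1-11): K YO K K P P K YO K K P; work from column 11 back to 1 with K<->P swapped.

== ROWS AS WORKED ==
P P K2TOG K K YO P P K2TOG K K
K P P P P K2TOG K P P P P
K K P K P P K K P K P
K P P YO P K K P P YO P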